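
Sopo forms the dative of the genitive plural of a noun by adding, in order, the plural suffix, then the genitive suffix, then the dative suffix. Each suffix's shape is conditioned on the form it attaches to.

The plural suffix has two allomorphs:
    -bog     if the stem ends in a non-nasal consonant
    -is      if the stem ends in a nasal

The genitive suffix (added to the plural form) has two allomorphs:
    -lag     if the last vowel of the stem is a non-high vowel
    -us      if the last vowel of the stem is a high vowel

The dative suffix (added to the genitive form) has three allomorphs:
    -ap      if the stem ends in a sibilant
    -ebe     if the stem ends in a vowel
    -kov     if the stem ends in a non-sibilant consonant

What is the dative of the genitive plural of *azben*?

*azben* — final consonant /n/ (a nasal) → -is → *azbenis*.
The plural form *azbenis* — last vowel /i/ (a high vowel) → -us → *azbenisus*.
The genitive form *azbenisus* — final sound /s/ (a sibilant) → -ap → *azbenisusap*.

azbenisusap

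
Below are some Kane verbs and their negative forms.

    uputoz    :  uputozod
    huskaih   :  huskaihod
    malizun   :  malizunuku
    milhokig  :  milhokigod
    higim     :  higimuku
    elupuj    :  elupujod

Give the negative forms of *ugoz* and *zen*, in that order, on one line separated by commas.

ugozod, zenuku

The pattern is nasality of the final consonant: -uku when the stem ends in a nasal (*malizun*, *higim*); -od when the stem ends in a non-nasal consonant (*uputoz*, *huskaih*, *milhokig*, *elupuj*).
*ugoz*: final consonant = /z/, non-nasal → -od → *ugozod*.
The final consonant of *zen* is /n/, which is a nasal, so the suffix is -uku, giving *zenuku*.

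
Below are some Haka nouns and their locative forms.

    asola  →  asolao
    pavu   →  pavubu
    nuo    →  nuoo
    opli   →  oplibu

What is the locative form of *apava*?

Looking at the last vowel of each stem: -bu when the last vowel of the stem is a high vowel (*pavu*, *opli*); -o when the last vowel of the stem is a non-high vowel (*asola*, *nuo*).
*apava*: last vowel = /a/, a non-high vowel → -o → *apavao*.

apavao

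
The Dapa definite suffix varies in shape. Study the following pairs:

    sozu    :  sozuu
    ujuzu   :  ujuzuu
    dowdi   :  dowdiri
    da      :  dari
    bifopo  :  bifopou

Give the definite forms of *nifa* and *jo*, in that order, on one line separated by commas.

Looking at the last vowel of each stem: -u when the last vowel of the stem is a rounded vowel (*sozu*, *ujuzu*, *bifopo*); -ri when the last vowel of the stem is an unrounded vowel (*dowdi*, *da*).
*nifa*: last vowel = /a/, an unrounded vowel → -ri → *nifari*.
*jo*: last vowel = /o/, a rounded vowel → -u → *jou*.

nifari, jou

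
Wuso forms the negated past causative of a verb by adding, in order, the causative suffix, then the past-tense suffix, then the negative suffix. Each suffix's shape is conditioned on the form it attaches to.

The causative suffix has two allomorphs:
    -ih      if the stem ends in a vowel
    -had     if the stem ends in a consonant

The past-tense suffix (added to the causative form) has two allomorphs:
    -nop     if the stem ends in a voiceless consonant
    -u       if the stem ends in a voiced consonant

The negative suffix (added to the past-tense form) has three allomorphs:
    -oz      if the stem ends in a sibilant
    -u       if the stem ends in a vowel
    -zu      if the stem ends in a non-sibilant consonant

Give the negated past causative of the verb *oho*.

*oho*: final sound = /o/, a vowel → -ih → *ohoih*.
The final consonant of the causative form *ohoih* is /h/, which is voiceless, so the past-tense suffix is -nop, giving *ohoihnop*.
Since the final sound of the past-tense form *ohoihnop* is /p/ (a non-sibilant consonant), it takes -zu, giving *ohoihnopzu*.

ohoihnopzu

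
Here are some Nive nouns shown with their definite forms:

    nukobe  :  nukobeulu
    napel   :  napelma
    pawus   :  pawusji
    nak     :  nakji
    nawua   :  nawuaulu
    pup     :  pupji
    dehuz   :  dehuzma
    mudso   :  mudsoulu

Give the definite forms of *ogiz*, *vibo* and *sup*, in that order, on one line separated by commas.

The alternation tracks the final sound of the stem — -ji when the stem ends in a voiceless consonant (*pawus*, *nak*, *pup*); -ma when the stem ends in a voiced consonant (*napel*, *dehuz*); -ulu when the stem ends in a vowel (*nukobe*, *nawua*, *mudso*).
*ogiz* — final sound /z/ (a voiced consonant) → -ma → *ogizma*.
Since the final sound of *vibo* is /o/ (a vowel), it takes -ulu, giving *viboulu*.
*sup*: final sound = /p/, a voiceless consonant → -ji → *supji*.

ogizma, viboulu, supji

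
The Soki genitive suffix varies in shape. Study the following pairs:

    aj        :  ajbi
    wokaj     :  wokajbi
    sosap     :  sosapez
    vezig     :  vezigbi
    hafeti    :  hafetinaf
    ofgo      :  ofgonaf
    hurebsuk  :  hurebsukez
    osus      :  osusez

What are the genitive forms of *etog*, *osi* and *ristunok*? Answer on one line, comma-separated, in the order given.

etogbi, osinaf, ristunokez

Looking at the final sound of each stem: -ez when the stem ends in a voiceless consonant (*sosap*, *hurebsuk*, *osus*); -bi when the stem ends in a voiced consonant (*aj*, *wokaj*, *vezig*); -naf when the stem ends in a vowel (*hafeti*, *ofgo*).
The final sound of *etog* is /g/, which is a voiced consonant, so the suffix is -bi, giving *etogbi*.
Since the final sound of *osi* is /i/ (a vowel), it takes -naf, giving *osinaf*.
Since the final sound of *ristunok* is /k/ (a voiceless consonant), it takes -ez, giving *ristunokez*.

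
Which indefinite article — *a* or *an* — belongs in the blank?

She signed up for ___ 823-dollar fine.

an

The indefinite article is chosen by the initial *sound* of the following word, not its spelling.
The number *823* is spoken "eight hundred …", beginning with /eɪt/ — a vowel sound.
So the article is *an*: She signed up for an 823-dollar fine.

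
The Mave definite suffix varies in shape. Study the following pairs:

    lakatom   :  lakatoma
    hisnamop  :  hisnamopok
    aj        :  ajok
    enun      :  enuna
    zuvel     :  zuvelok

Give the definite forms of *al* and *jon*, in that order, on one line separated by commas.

alok, jona

The alternation tracks the final consonant of the stem — -a when the stem ends in a nasal (*lakatom*, *enun*); -ok when the stem ends in a non-nasal consonant (*hisnamop*, *aj*, *zuvel*).
*al* — final consonant /l/ (non-nasal) → -ok → *alok*.
*jon* — final consonant /n/ (a nasal) → -a → *jona*.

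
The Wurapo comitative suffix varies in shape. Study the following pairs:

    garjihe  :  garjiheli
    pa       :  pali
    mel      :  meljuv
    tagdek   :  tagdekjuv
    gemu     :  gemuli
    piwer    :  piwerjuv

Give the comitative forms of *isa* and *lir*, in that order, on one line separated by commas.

isali, lirjuv

The suffix is conditioned by the final sound: -juv when the stem ends in a consonant (*mel*, *tagdek*, *piwer*); -li when the stem ends in a vowel (*garjihe*, *pa*, *gemu*).
Since the final sound of *isa* is /a/ (a vowel), it takes -li, giving *isali*.
*lir* — final sound /r/ (a consonant) → -juv → *lirjuv*.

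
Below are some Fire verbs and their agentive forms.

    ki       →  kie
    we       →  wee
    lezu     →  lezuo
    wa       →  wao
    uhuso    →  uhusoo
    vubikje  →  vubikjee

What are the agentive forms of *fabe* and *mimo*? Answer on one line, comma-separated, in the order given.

fabee, mimoo

Looking at the last vowel of each stem: -e when the last vowel of the stem is a front vowel (*ki*, *we*, *vubikje*); -o when the last vowel of the stem is a back vowel (*lezu*, *wa*, *uhuso*).
The last vowel of *fabe* is /e/, which is a front vowel, so the suffix is -e, giving *fabee*.
*mimo*: last vowel = /o/, a back vowel → -o → *mimoo*.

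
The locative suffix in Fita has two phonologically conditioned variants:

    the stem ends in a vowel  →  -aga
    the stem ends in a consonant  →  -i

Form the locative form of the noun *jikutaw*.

jikutawi

Since the final sound of *jikutaw* is /w/ (a consonant), it takes -i, giving *jikutawi*.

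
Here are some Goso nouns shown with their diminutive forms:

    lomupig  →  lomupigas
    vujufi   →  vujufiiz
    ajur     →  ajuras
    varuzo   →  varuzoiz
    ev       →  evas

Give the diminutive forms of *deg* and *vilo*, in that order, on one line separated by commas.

Looking at the final sound of each stem: -as when the stem ends in a consonant (*lomupig*, *ajur*, *ev*); -iz when the stem ends in a vowel (*vujufi*, *varuzo*).
*deg*: final sound = /g/, a consonant → -as → *degas*.
The final sound of *vilo* is /o/, which is a vowel, so the suffix is -iz, giving *viloiz*.

degas, viloiz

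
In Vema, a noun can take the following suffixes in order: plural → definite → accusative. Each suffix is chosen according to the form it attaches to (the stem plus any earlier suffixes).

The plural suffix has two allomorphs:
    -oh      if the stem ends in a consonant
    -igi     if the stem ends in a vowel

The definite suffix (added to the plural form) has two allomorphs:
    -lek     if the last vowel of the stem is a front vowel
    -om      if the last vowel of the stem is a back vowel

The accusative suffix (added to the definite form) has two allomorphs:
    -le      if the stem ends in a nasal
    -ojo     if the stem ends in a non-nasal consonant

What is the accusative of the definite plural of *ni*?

*ni* — final sound /i/ (a vowel) → -igi → *niigi*.
Since the last vowel of the plural form *niigi* is /i/ (a front vowel), it takes -lek, giving *niigilek*.
The definite form *niigilek* — final consonant /k/ (non-nasal) → -ojo → *niigilekojo*.

niigilekojo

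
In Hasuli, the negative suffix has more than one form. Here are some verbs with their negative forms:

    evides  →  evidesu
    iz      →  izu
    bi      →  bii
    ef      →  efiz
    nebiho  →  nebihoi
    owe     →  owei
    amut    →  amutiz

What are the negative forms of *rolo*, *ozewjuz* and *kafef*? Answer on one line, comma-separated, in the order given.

roloi, ozewjuzu, kafefiz

The alternation tracks the final sound of the stem — -u when the stem ends in a sibilant (*evides*, *iz*); -iz when the stem ends in a non-sibilant consonant (*ef*, *amut*); -i when the stem ends in a vowel (*bi*, *nebiho*, *owe*).
*rolo*: final sound = /o/, a vowel → -i → *roloi*.
*ozewjuz* — final sound /z/ (a sibilant) → -u → *ozewjuzu*.
The final sound of *kafef* is /f/, which is a non-sibilant consonant, so the suffix is -iz, giving *kafefiz*.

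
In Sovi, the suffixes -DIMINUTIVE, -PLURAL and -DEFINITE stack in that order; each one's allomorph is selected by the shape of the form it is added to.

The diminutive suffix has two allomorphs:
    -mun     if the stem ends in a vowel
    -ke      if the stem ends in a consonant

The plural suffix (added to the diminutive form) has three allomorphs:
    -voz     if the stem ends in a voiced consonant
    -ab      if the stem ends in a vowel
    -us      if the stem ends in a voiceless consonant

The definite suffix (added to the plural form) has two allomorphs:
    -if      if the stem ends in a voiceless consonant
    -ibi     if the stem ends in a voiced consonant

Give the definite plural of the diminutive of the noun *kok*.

The final sound of *kok* is /k/, which is a consonant, so the diminutive suffix is -ke, giving *kokke*.
The diminutive form *kokke*: final sound = /e/, a vowel → -ab → *kokkeab*.
The plural form *kokkeab* — final consonant /b/ (voiced) → -ibi → *kokkeabibi*.

kokkeabibi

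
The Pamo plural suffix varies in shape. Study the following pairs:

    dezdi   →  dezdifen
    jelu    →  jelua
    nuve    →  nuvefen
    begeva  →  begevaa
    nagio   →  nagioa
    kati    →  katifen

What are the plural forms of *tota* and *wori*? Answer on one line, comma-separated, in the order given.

totaa, worifen

The suffix is conditioned by the last vowel: -fen when the last vowel of the stem is a front vowel (*dezdi*, *nuve*, *kati*); -a when the last vowel of the stem is a back vowel (*jelu*, *begeva*, *nagio*).
*tota*: last vowel = /a/, a back vowel → -a → *totaa*.
The last vowel of *wori* is /i/, which is a front vowel, so the suffix is -fen, giving *worifen*.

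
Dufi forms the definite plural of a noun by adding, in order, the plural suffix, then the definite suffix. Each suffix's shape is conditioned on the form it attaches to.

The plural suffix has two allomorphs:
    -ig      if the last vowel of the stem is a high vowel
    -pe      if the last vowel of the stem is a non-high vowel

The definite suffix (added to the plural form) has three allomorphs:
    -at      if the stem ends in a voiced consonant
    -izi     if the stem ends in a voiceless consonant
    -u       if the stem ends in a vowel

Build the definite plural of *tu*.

tuigat

*tu*: last vowel = /u/, a high vowel → -ig → *tuig*.
Since the final sound of the plural form *tuig* is /g/ (a voiced consonant), it takes -at, giving *tuigat*.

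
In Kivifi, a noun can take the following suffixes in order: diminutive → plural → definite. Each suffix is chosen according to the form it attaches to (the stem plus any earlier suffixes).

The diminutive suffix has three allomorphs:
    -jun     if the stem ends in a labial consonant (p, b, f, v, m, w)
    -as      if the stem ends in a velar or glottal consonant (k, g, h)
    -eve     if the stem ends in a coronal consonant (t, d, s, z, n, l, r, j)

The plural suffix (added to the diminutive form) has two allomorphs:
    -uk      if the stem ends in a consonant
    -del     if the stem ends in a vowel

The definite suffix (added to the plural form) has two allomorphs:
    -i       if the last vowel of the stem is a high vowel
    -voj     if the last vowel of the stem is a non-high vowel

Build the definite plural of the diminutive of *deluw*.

*deluw* — final consonant /w/ (labial) → -jun → *deluwjun*.
Since the final sound of the diminutive form *deluwjun* is /n/ (a consonant), it takes -uk, giving *deluwjunuk*.
The plural form *deluwjunuk* — last vowel /u/ (a high vowel) → -i → *deluwjunuki*.

deluwjunuki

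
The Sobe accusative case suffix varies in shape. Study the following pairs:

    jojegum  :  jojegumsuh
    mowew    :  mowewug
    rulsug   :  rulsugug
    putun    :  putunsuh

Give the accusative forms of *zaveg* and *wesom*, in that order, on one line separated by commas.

zavegug, wesomsuh

The suffix is conditioned by the final consonant: -suh when the stem ends in a nasal (*jojegum*, *putun*); -ug when the stem ends in a non-nasal consonant (*mowew*, *rulsug*).
*zaveg* — final consonant /g/ (non-nasal) → -ug → *zavegug*.
*wesom*: final consonant = /m/, a nasal → -suh → *wesomsuh*.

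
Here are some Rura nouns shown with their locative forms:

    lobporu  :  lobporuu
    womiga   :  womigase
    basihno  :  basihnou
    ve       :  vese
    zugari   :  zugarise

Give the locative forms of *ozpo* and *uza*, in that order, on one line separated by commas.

ozpou, uzase

The suffix is conditioned by the last vowel: -u when the last vowel of the stem is a rounded vowel (*lobporu*, *basihno*); -se when the last vowel of the stem is an unrounded vowel (*womiga*, *ve*, *zugari*).
*ozpo* — last vowel /o/ (a rounded vowel) → -u → *ozpou*.
The last vowel of *uza* is /a/, which is an unrounded vowel, so the suffix is -se, giving *uzase*.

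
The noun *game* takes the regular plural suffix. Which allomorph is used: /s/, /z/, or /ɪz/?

The stem *game* ends in a voiced non-sibilant sound.
The plural suffix surfaces as /ɪz/ after sibilants, /s/ after other voiceless consonants, and /z/ after other voiced sounds.
So the plural -s on *game* is pronounced /z/.

/z/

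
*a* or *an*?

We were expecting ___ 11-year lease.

The indefinite article is chosen by the initial *sound* of the following word, not its spelling.
The number *11* is spoken "eleven", beginning with /ɪˈlɛvən/ — a vowel sound.
So the article is *an*: We were expecting an 11-year lease.

an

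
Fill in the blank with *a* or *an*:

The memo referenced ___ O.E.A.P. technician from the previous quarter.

an

The indefinite article is chosen by the initial *sound* of the following word, not its spelling.
The initialism *O.E.A.P.* is read letter by letter; the first letter, O, is pronounced /oʊ/, which begins with a vowel sound.
So the article is *an*: The memo referenced an O.E.A.P. technician from the previous quarter.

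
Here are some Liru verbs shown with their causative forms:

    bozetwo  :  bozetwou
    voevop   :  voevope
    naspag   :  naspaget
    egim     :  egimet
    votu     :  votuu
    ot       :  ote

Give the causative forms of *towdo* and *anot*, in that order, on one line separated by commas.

towdou, anote

The suffix is conditioned by the final sound: -e when the stem ends in a voiceless consonant (*voevop*, *ot*); -et when the stem ends in a voiced consonant (*naspag*, *egim*); -u when the stem ends in a vowel (*bozetwo*, *votu*).
The final sound of *towdo* is /o/, which is a vowel, so the suffix is -u, giving *towdou*.
Since the final sound of *anot* is /t/ (a voiceless consonant), it takes -e, giving *anote*.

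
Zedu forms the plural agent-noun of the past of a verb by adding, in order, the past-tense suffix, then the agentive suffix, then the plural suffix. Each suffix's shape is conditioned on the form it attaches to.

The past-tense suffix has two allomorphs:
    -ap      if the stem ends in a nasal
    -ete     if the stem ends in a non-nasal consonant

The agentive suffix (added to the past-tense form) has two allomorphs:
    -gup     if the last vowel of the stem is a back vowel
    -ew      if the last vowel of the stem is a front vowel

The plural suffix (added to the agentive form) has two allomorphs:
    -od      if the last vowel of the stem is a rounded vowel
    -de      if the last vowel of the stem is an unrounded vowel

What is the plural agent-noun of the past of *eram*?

eramapgupod

*eram*: final consonant = /m/, a nasal → -ap → *eramap*.
Since the last vowel of the past-tense form *eramap* is /a/ (a back vowel), it takes -gup, giving *eramapgup*.
The last vowel of the agentive form *eramapgup* is /u/, which is a rounded vowel, so the plural suffix is -od, giving *eramapgupod*.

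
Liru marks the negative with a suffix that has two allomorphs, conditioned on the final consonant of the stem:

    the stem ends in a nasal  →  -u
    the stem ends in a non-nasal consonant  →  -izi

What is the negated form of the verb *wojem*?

*wojem*: final consonant = /m/, a nasal → -u → *wojemu*.

wojemu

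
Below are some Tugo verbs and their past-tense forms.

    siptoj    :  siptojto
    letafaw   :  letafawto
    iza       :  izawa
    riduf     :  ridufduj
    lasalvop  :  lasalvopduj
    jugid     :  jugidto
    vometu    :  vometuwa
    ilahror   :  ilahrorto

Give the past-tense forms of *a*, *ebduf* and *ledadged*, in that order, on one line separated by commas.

The pattern is voicing of the final sound: -duj when the stem ends in a voiceless consonant (*riduf*, *lasalvop*); -to when the stem ends in a voiced consonant (*siptoj*, *letafaw*, *jugid*, *ilahror*); -wa when the stem ends in a vowel (*iza*, *vometu*).
Since the final sound of *a* is /a/ (a vowel), it takes -wa, giving *awa*.
*ebduf* — final sound /f/ (a voiceless consonant) → -duj → *ebdufduj*.
The final sound of *ledadged* is /d/, which is a voiced consonant, so the suffix is -to, giving *ledadgedto*.

awa, ebdufduj, ledadgedto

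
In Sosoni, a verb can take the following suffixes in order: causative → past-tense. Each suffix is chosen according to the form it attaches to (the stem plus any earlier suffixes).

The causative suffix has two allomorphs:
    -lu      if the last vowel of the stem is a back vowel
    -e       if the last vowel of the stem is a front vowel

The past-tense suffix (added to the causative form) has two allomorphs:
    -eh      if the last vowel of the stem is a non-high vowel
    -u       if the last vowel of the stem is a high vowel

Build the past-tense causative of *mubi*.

The last vowel of *mubi* is /i/, which is a front vowel, so the causative suffix is -e, giving *mubie*.
The last vowel of the causative form *mubie* is /e/, which is a non-high vowel, so the past-tense suffix is -eh, giving *mubieeh*.

mubieeh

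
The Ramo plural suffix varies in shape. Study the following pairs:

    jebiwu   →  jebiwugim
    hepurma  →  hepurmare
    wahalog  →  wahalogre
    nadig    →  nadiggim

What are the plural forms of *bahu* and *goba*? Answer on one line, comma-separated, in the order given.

The pattern is height harmony: -gim when the last vowel of the stem is a high vowel (*jebiwu*, *nadig*); -re when the last vowel of the stem is a non-high vowel (*hepurma*, *wahalog*).
*bahu* — last vowel /u/ (a high vowel) → -gim → *bahugim*.
*goba* — last vowel /a/ (a non-high vowel) → -re → *gobare*.

bahugim, gobare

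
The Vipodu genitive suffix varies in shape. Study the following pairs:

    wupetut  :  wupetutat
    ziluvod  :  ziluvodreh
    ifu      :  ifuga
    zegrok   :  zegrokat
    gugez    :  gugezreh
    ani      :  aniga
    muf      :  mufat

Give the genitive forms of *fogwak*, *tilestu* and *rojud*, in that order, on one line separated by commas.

fogwakat, tilestuga, rojudreh

The alternation tracks the final sound of the stem — -at when the stem ends in a voiceless consonant (*wupetut*, *zegrok*, *muf*); -reh when the stem ends in a voiced consonant (*ziluvod*, *gugez*); -ga when the stem ends in a vowel (*ifu*, *ani*).
Since the final sound of *fogwak* is /k/ (a voiceless consonant), it takes -at, giving *fogwakat*.
The final sound of *tilestu* is /u/, which is a vowel, so the suffix is -ga, giving *tilestuga*.
The final sound of *rojud* is /d/, which is a voiced consonant, so the suffix is -reh, giving *rojudreh*.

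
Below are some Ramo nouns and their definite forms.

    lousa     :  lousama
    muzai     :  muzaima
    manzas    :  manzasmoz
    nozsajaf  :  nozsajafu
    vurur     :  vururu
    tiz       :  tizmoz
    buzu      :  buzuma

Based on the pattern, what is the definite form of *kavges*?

kavgesmoz

The suffix is conditioned by the final sound: -moz when the stem ends in a sibilant (*manzas*, *tiz*); -u when the stem ends in a non-sibilant consonant (*nozsajaf*, *vurur*); -ma when the stem ends in a vowel (*lousa*, *muzai*, *buzu*).
Since the final sound of *kavges* is /s/ (a sibilant), it takes -moz, giving *kavgesmoz*.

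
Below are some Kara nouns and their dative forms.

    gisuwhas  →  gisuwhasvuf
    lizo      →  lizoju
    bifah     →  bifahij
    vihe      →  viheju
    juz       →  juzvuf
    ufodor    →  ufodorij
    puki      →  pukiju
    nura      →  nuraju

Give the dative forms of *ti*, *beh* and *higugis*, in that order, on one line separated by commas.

The pattern is sibilance of the final sound: -vuf when the stem ends in a sibilant (*gisuwhas*, *juz*); -ij when the stem ends in a non-sibilant consonant (*bifah*, *ufodor*); -ju when the stem ends in a vowel (*lizo*, *vihe*, *puki*, *nura*).
*ti* — final sound /i/ (a vowel) → -ju → *tiju*.
*beh* — final sound /h/ (a non-sibilant consonant) → -ij → *behij*.
Since the final sound of *higugis* is /s/ (a sibilant), it takes -vuf, giving *higugisvuf*.

tiju, behij, higugisvuf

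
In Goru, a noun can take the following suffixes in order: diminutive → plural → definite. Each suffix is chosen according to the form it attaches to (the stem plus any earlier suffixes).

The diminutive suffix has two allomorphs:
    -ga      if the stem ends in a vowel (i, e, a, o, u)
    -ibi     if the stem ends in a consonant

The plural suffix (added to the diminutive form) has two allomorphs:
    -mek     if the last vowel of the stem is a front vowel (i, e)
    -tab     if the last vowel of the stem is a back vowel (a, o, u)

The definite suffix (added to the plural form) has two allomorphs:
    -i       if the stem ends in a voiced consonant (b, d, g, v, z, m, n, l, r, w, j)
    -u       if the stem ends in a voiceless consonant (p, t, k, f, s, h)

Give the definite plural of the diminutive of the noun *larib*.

*larib*: final sound = /b/, a consonant → -ibi → *laribibi*.
Since the last vowel of the diminutive form *laribibi* is /i/ (a front vowel), it takes -mek, giving *laribibimek*.
The plural form *laribibimek* — final consonant /k/ (voiceless) → -u → *laribibimeku*.

laribibimeku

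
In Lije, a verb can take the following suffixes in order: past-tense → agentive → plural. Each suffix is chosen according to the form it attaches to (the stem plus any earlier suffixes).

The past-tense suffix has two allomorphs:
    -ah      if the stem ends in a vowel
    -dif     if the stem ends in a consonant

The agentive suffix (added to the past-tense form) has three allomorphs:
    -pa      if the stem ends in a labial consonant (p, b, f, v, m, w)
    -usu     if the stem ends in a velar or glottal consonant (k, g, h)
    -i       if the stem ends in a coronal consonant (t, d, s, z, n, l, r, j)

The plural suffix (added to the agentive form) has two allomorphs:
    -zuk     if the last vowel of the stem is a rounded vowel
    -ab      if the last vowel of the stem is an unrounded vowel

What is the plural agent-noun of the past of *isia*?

Since the final sound of *isia* is /a/ (a vowel), it takes -ah, giving *isiaah*.
The final consonant of the past-tense form *isiaah* is /h/, which is velar/glottal, so the agentive suffix is -usu, giving *isiaahusu*.
Since the last vowel of the agentive form *isiaahusu* is /u/ (a rounded vowel), it takes -zuk, giving *isiaahusuzuk*.

isiaahusuzuk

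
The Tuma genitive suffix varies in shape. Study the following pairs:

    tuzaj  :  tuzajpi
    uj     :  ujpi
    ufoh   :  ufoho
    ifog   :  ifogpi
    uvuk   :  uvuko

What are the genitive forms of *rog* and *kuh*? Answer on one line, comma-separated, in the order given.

rogpi, kuho

The suffix is conditioned by the final consonant: -o when the stem ends in a voiceless consonant (*ufoh*, *uvuk*); -pi when the stem ends in a voiced consonant (*tuzaj*, *uj*, *ifog*).
Since the final consonant of *rog* is /g/ (voiced), it takes -pi, giving *rogpi*.
The final consonant of *kuh* is /h/, which is voiceless, so the suffix is -o, giving *kuho*.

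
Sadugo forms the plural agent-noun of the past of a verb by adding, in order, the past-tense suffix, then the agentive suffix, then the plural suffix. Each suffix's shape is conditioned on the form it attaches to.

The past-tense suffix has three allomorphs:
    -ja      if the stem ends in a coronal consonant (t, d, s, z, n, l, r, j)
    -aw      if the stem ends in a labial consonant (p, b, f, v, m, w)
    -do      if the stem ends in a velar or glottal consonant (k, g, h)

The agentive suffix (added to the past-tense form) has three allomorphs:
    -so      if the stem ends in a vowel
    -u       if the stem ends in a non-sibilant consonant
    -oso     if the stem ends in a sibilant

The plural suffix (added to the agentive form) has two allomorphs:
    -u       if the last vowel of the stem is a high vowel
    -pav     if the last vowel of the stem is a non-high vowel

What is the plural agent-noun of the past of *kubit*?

kubitjasopav

*kubit*: final consonant = /t/, coronal → -ja → *kubitja*.
Since the final sound of the past-tense form *kubitja* is /a/ (a vowel), it takes -so, giving *kubitjaso*.
The last vowel of the agentive form *kubitjaso* is /o/, which is a non-high vowel, so the plural suffix is -pav, giving *kubitjasopav*.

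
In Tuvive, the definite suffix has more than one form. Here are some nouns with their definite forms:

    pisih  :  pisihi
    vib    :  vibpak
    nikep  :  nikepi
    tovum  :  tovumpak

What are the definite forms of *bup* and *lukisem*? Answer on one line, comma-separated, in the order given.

bupi, lukisempak

The pattern is voicing of the final consonant: -i when the stem ends in a voiceless consonant (*pisih*, *nikep*); -pak when the stem ends in a voiced consonant (*vib*, *tovum*).
The final consonant of *bup* is /p/, which is voiceless, so the suffix is -i, giving *bupi*.
*lukisem* — final consonant /m/ (voiced) → -pak → *lukisempak*.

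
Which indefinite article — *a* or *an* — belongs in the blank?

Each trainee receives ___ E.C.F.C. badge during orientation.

an

The indefinite article is chosen by the initial *sound* of the following word, not its spelling.
The initialism *E.C.F.C.* is read letter by letter; the first letter, E, is pronounced /iː/, which begins with a vowel sound.
So the article is *an*: Each trainee receives an E.C.F.C. badge during orientation.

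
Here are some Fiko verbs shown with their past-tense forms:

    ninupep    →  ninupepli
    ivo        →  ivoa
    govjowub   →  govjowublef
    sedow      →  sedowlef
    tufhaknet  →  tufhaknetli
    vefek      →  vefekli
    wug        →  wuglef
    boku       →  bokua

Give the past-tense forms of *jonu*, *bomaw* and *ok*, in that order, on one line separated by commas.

The pattern is voicing of the final sound: -li when the stem ends in a voiceless consonant (*ninupep*, *tufhaknet*, *vefek*); -lef when the stem ends in a voiced consonant (*govjowub*, *sedow*, *wug*); -a when the stem ends in a vowel (*ivo*, *boku*).
*jonu*: final sound = /u/, a vowel → -a → *jonua*.
*bomaw*: final sound = /w/, a voiced consonant → -lef → *bomawlef*.
The final sound of *ok* is /k/, which is a voiceless consonant, so the suffix is -li, giving *okli*.

jonua, bomawlef, okli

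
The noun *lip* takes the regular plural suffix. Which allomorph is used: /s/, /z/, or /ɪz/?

/s/

The stem *lip* ends in a voiceless non-sibilant consonant.
The plural suffix surfaces as /ɪz/ after sibilants, /s/ after other voiceless consonants, and /z/ after other voiced sounds.
So the plural -s on *lip* is pronounced /s/.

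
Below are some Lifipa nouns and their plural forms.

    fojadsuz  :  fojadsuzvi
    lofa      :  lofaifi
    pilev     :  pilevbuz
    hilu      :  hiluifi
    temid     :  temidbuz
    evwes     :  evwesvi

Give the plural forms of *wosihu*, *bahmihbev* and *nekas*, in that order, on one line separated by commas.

wosihuifi, bahmihbevbuz, nekasvi

Looking at the final sound of each stem: -vi when the stem ends in a sibilant (*fojadsuz*, *evwes*); -buz when the stem ends in a non-sibilant consonant (*pilev*, *temid*); -ifi when the stem ends in a vowel (*lofa*, *hilu*).
The final sound of *wosihu* is /u/, which is a vowel, so the suffix is -ifi, giving *wosihuifi*.
Since the final sound of *bahmihbev* is /v/ (a non-sibilant consonant), it takes -buz, giving *bahmihbevbuz*.
Since the final sound of *nekas* is /s/ (a sibilant), it takes -vi, giving *nekasvi*.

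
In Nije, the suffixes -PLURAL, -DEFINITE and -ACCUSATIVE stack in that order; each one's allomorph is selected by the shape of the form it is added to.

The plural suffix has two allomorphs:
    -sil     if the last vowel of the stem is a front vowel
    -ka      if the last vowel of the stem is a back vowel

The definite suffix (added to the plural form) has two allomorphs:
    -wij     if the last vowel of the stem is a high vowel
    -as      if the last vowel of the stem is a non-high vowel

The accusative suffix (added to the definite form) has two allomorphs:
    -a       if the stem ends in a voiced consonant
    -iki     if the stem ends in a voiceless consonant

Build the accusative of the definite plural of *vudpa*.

The last vowel of *vudpa* is /a/, which is a back vowel, so the plural suffix is -ka, giving *vudpaka*.
The last vowel of the plural form *vudpaka* is /a/, which is a non-high vowel, so the definite suffix is -as, giving *vudpakaas*.
Since the final consonant of the definite form *vudpakaas* is /s/ (voiceless), it takes -iki, giving *vudpakaasiki*.

vudpakaasiki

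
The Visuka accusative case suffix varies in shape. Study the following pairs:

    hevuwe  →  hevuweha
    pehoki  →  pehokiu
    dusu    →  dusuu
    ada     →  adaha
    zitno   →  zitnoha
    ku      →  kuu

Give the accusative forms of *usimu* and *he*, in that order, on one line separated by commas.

Looking at the last vowel of each stem: -u when the last vowel of the stem is a high vowel (*pehoki*, *dusu*, *ku*); -ha when the last vowel of the stem is a non-high vowel (*hevuwe*, *ada*, *zitno*).
Since the last vowel of *usimu* is /u/ (a high vowel), it takes -u, giving *usimuu*.
*he*: last vowel = /e/, a non-high vowel → -ha → *heha*.

usimuu, heha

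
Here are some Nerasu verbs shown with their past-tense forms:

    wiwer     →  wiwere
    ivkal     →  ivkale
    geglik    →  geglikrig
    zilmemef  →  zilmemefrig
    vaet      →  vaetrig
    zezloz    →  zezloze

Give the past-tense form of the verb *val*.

vale

The suffix is conditioned by the final consonant: -rig when the stem ends in a voiceless consonant (*geglik*, *zilmemef*, *vaet*); -e when the stem ends in a voiced consonant (*wiwer*, *ivkal*, *zezloz*).
*val* — final consonant /l/ (voiced) → -e → *vale*.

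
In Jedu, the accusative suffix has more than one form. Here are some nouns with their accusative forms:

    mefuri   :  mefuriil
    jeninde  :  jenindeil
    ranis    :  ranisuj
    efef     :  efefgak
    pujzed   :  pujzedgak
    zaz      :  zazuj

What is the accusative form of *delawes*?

delawesuj

The pattern is sibilance of the final sound: -uj when the stem ends in a sibilant (*ranis*, *zaz*); -gak when the stem ends in a non-sibilant consonant (*efef*, *pujzed*); -il when the stem ends in a vowel (*mefuri*, *jeninde*).
*delawes* — final sound /s/ (a sibilant) → -uj → *delawesuj*.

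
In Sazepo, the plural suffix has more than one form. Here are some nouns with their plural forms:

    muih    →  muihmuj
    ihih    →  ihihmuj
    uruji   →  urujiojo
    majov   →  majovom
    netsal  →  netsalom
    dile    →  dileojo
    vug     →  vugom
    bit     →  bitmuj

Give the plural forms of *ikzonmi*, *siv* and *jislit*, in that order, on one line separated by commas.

Looking at the final sound of each stem: -muj when the stem ends in a voiceless consonant (*muih*, *ihih*, *bit*); -om when the stem ends in a voiced consonant (*majov*, *netsal*, *vug*); -ojo when the stem ends in a vowel (*uruji*, *dile*).
Since the final sound of *ikzonmi* is /i/ (a vowel), it takes -ojo, giving *ikzonmiojo*.
*siv* — final sound /v/ (a voiced consonant) → -om → *sivom*.
Since the final sound of *jislit* is /t/ (a voiceless consonant), it takes -muj, giving *jislitmuj*.

ikzonmiojo, sivom, jislitmuj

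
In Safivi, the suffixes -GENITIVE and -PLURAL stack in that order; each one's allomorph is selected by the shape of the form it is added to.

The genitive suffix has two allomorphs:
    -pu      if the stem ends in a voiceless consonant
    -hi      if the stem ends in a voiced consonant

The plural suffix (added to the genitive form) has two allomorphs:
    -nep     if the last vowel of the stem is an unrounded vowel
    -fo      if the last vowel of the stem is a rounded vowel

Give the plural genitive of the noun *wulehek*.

wulehekpufo

The final consonant of *wulehek* is /k/, which is voiceless, so the genitive suffix is -pu, giving *wulehekpu*.
The last vowel of the genitive form *wulehekpu* is /u/, which is a rounded vowel, so the plural suffix is -fo, giving *wulehekpufo*.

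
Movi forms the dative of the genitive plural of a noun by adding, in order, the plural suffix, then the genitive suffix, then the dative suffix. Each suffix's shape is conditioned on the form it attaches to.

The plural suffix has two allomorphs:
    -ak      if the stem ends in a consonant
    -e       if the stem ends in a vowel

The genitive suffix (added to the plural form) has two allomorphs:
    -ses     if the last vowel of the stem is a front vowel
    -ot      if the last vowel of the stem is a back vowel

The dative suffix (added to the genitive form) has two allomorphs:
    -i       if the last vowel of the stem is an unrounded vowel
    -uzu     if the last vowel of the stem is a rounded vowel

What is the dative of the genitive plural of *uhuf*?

uhufakotuzu

*uhuf*: final sound = /f/, a consonant → -ak → *uhufak*.
The plural form *uhufak* — last vowel /a/ (a back vowel) → -ot → *uhufakot*.
The genitive form *uhufakot*: last vowel = /o/, a rounded vowel → -uzu → *uhufakotuzu*.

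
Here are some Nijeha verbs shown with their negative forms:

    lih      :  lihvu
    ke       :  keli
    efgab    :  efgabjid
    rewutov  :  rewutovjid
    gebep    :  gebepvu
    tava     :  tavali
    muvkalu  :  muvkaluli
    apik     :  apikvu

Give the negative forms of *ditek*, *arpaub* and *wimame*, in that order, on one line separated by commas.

ditekvu, arpaubjid, wimameli

The pattern is voicing of the final sound: -vu when the stem ends in a voiceless consonant (*lih*, *gebep*, *apik*); -jid when the stem ends in a voiced consonant (*efgab*, *rewutov*); -li when the stem ends in a vowel (*ke*, *tava*, *muvkalu*).
The final sound of *ditek* is /k/, which is a voiceless consonant, so the suffix is -vu, giving *ditekvu*.
Since the final sound of *arpaub* is /b/ (a voiced consonant), it takes -jid, giving *arpaubjid*.
The final sound of *wimame* is /e/, which is a vowel, so the suffix is -li, giving *wimameli*.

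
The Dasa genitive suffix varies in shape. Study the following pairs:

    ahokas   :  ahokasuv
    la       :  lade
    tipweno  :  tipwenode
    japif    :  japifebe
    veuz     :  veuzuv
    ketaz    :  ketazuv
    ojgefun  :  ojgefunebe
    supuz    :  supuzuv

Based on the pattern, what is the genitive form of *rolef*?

rolefebe

The alternation tracks the final sound of the stem — -uv when the stem ends in a sibilant (*ahokas*, *veuz*, *ketaz*, *supuz*); -ebe when the stem ends in a non-sibilant consonant (*japif*, *ojgefun*); -de when the stem ends in a vowel (*la*, *tipweno*).
*rolef*: final sound = /f/, a non-sibilant consonant → -ebe → *rolefebe*.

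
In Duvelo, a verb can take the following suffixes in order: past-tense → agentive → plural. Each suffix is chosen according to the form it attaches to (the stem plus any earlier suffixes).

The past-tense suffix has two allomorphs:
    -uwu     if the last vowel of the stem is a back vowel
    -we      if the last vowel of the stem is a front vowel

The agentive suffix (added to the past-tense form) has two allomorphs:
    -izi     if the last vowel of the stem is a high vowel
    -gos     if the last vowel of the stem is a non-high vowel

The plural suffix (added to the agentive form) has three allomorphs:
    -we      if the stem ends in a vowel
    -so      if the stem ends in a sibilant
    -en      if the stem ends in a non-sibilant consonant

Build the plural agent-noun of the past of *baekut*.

baekutuwuiziwe

*baekut*: last vowel = /u/, a back vowel → -uwu → *baekutuwu*.
The past-tense form *baekutuwu*: last vowel = /u/, a high vowel → -izi → *baekutuwuizi*.
The agentive form *baekutuwuizi*: final sound = /i/, a vowel → -we → *baekutuwuiziwe*.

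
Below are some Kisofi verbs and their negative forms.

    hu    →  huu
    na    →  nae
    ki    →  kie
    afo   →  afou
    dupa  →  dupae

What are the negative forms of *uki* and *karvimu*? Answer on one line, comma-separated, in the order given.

ukie, karvimuu

The alternation tracks the last vowel of the stem — -u when the last vowel of the stem is a rounded vowel (*hu*, *afo*); -e when the last vowel of the stem is an unrounded vowel (*na*, *ki*, *dupa*).
Since the last vowel of *uki* is /i/ (an unrounded vowel), it takes -e, giving *ukie*.
The last vowel of *karvimu* is /u/, which is a rounded vowel, so the suffix is -u, giving *karvimuu*.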